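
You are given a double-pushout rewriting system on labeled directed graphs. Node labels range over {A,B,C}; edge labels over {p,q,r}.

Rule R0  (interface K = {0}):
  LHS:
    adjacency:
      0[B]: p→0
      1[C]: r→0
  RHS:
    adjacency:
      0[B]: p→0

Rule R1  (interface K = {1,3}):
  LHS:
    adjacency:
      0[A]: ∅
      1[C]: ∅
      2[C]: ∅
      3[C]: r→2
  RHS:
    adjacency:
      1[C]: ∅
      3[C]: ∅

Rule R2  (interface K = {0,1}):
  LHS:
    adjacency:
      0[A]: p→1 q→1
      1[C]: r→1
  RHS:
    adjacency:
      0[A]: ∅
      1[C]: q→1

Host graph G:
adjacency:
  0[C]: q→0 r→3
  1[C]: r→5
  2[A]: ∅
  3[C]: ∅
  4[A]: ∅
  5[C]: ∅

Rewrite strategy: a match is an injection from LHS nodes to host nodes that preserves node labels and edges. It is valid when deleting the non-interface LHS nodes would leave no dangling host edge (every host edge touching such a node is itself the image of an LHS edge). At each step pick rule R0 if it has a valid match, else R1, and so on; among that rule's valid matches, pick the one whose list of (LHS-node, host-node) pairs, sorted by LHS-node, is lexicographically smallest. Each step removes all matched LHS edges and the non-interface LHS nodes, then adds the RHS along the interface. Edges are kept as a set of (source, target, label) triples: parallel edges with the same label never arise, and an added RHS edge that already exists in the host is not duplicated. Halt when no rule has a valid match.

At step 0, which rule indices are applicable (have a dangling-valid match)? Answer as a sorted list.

Answer: [R1]

Rewrite trace:
R0: no valid match — LHS pattern not found
R1: 8 valid matches — {0↦2, 1↦0, 2↦5, 3↦1}, {0↦2, 1↦1, 2↦3, 3↦0}, {0↦2, 1↦3, 2↦5, 3↦1} (+5 more)
R2: no valid match — LHS pattern not found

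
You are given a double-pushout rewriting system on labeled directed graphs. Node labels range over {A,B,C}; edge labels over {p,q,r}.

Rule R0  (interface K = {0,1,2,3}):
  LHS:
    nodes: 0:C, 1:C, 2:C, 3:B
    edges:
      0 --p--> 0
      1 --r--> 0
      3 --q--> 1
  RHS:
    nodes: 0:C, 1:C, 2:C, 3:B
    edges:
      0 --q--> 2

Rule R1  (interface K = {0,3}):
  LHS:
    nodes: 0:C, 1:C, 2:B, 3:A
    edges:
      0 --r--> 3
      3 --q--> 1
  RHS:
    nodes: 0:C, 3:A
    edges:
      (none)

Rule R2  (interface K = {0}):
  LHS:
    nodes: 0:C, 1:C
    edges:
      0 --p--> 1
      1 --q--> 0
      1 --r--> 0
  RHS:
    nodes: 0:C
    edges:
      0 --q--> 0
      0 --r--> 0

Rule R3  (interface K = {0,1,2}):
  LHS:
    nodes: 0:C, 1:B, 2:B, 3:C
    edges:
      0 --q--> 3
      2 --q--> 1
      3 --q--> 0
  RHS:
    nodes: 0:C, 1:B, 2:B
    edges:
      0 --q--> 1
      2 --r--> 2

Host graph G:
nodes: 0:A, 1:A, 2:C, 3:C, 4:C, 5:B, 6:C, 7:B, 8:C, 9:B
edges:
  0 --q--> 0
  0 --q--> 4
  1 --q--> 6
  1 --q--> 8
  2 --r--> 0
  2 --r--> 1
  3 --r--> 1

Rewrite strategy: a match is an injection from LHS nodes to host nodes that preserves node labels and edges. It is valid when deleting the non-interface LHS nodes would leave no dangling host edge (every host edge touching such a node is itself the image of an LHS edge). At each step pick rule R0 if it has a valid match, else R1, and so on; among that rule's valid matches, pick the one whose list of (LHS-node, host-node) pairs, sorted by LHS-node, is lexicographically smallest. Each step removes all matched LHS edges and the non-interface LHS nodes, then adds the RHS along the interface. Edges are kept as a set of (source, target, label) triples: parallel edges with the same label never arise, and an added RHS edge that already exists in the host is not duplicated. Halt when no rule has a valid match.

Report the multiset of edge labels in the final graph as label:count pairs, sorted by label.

initial: |V|=10 |E|=7  E = 0-q->0 0-q->4 1-q->6 1-q->8 2-r->0 2-r->1 3-r->1
step 1: apply R1 at {0↦2, 1↦4, 2↦5, 3↦0}  → |V|=8 |E|=5  E = 0-q->0 1-q->6 1-q->8 2-r->1 3-r->1
step 2: apply R1 at {0↦2, 1↦6, 2↦7, 3↦1}  → |V|=6 |E|=3  E = 0-q->0 1-q->8 3-r->1
step 3: apply R1 at {0↦3, 1↦8, 2↦9, 3↦1}  → |V|=4 |E|=1  E = 0-q->0
halt: no rule applies after step 3
NF edges: [(0, 0, 'q')]

Answer: q:1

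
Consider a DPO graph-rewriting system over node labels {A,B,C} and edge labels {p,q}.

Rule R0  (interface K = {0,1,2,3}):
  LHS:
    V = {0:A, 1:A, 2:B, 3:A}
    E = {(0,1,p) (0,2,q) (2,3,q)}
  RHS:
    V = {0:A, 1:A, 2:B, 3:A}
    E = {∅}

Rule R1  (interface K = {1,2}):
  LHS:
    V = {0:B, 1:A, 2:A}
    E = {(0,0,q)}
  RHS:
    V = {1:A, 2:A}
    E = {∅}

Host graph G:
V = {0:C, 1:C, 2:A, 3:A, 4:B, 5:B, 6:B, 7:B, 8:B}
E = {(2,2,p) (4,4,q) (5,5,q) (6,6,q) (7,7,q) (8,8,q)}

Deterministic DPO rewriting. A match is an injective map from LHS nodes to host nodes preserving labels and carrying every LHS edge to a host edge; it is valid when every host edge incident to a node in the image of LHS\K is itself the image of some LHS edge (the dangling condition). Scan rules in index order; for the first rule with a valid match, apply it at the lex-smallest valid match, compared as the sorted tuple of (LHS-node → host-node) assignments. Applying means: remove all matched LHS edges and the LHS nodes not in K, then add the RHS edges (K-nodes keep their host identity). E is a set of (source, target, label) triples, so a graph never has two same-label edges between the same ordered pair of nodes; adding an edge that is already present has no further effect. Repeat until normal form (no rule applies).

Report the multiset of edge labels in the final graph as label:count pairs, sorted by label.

Answer: p:1

Steps:
initial: |V|=9 |E|=6  E = 2-p->2 4-q->4 5-q->5 6-q->6 7-q->7 8-q->8
step 1: apply R1 at {0↦4, 1↦2, 2↦3}  → |V|=8 |E|=5  E = 2-p->2 5-q->5 6-q->6 7-q->7 8-q->8
step 2: apply R1 at {0↦5, 1↦2, 2↦3}  → |V|=7 |E|=4  E = 2-p->2 6-q->6 7-q->7 8-q->8
step 3: apply R1 at {0↦6, 1↦2, 2↦3}  → |V|=6 |E|=3  E = 2-p->2 7-q->7 8-q->8
step 4: apply R1 at {0↦7, 1↦2, 2↦3}  → |V|=5 |E|=2  E = 2-p->2 8-q->8
step 5: apply R1 at {0↦8, 1↦2, 2↦3}  → |V|=4 |E|=1  E = 2-p->2
final graph: no rule applies after step 5
NF edges: [(2, 2, 'p')]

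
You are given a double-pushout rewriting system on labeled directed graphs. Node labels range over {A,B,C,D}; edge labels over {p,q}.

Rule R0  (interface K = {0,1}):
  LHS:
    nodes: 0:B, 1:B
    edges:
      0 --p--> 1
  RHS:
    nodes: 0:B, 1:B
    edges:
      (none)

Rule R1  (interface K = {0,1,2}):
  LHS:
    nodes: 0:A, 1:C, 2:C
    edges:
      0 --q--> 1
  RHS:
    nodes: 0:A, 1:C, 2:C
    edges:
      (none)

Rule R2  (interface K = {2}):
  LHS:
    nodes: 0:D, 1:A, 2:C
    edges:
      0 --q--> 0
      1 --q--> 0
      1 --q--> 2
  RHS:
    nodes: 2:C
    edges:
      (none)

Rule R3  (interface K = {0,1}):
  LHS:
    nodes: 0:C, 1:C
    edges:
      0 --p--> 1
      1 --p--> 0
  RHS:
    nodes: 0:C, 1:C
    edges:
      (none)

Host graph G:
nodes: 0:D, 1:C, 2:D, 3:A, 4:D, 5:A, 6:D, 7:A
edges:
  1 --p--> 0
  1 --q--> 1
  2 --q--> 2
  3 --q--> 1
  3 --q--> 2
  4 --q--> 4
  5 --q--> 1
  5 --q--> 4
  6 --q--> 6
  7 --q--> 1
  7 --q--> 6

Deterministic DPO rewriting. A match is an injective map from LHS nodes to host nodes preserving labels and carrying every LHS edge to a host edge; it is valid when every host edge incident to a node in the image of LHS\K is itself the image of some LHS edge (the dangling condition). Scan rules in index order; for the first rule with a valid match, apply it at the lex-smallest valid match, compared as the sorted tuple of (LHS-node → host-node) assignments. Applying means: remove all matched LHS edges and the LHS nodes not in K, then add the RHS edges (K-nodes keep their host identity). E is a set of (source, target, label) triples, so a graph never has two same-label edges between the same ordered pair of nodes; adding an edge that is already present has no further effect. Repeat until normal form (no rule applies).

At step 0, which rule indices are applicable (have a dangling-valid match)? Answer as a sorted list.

R0: no valid match — LHS pattern not found
R1: no valid match — LHS pattern not found
R2: 3 valid matches — {0↦2, 1↦3, 2↦1}, {0↦4, 1↦5, 2↦1}, {0↦6, 1↦7, 2↦1}
R3: no valid match — LHS pattern not found

Answer: [R2]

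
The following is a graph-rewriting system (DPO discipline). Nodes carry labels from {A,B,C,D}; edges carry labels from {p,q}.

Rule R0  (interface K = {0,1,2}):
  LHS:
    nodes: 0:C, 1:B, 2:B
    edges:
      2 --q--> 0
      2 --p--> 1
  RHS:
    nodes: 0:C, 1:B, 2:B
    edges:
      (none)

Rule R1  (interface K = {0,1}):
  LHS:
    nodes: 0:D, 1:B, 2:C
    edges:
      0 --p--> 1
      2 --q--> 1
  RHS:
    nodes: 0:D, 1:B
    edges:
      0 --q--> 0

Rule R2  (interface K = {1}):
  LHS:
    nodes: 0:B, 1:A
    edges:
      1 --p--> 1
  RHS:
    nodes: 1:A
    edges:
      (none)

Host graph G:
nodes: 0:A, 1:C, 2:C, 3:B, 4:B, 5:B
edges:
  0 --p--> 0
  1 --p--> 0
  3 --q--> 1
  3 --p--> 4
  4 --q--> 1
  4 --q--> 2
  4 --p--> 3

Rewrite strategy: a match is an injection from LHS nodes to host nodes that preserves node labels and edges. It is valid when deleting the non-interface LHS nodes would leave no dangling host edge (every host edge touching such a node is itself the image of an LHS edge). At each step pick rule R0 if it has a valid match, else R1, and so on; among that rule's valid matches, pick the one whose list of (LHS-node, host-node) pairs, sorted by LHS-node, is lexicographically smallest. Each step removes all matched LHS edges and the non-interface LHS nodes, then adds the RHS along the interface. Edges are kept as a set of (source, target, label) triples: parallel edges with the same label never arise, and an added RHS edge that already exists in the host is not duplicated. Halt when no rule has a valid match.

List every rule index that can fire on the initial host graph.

R0: 3 valid matches — {0↦1, 1↦3, 2↦4}, {0↦1, 1↦4, 2↦3}, {0↦2, 1↦3, 2↦4}
R1: no valid match — LHS pattern not found
R2: 1 valid match — {0↦5, 1↦0}

Answer: [R0,R2]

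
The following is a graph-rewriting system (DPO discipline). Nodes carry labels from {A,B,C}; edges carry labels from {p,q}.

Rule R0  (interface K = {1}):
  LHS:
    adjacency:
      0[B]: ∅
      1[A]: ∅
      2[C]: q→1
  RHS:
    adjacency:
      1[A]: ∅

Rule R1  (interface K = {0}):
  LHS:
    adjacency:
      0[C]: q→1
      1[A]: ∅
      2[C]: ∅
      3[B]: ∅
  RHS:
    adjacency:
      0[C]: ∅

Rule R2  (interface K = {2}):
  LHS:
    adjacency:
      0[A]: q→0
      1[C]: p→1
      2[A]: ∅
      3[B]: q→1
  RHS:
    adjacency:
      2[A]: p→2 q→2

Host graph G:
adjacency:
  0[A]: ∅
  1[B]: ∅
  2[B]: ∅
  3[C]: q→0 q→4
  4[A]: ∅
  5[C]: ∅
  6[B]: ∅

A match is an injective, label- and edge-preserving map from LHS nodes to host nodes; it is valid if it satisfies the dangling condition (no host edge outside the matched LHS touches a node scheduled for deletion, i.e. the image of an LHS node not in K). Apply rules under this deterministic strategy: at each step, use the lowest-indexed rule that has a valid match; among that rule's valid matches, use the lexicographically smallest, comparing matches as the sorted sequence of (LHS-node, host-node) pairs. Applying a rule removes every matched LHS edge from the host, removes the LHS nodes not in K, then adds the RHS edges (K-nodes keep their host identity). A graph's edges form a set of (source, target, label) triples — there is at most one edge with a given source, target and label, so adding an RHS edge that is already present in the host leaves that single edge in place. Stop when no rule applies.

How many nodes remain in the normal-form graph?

Answer: 2

Derivation:
initial: |V|=7 |E|=2  E = 3-q->0 3-q->4
step 1: apply R1 at {0↦3, 1↦0, 2↦5, 3↦1}  → |V|=4 |E|=1  E = 3-q->4
step 2: apply R0 at {0↦2, 1↦4, 2↦3}  → |V|=2 |E|=0  E = ∅
halt: no rule applies after step 2
NF nodes: {4:A, 6:B}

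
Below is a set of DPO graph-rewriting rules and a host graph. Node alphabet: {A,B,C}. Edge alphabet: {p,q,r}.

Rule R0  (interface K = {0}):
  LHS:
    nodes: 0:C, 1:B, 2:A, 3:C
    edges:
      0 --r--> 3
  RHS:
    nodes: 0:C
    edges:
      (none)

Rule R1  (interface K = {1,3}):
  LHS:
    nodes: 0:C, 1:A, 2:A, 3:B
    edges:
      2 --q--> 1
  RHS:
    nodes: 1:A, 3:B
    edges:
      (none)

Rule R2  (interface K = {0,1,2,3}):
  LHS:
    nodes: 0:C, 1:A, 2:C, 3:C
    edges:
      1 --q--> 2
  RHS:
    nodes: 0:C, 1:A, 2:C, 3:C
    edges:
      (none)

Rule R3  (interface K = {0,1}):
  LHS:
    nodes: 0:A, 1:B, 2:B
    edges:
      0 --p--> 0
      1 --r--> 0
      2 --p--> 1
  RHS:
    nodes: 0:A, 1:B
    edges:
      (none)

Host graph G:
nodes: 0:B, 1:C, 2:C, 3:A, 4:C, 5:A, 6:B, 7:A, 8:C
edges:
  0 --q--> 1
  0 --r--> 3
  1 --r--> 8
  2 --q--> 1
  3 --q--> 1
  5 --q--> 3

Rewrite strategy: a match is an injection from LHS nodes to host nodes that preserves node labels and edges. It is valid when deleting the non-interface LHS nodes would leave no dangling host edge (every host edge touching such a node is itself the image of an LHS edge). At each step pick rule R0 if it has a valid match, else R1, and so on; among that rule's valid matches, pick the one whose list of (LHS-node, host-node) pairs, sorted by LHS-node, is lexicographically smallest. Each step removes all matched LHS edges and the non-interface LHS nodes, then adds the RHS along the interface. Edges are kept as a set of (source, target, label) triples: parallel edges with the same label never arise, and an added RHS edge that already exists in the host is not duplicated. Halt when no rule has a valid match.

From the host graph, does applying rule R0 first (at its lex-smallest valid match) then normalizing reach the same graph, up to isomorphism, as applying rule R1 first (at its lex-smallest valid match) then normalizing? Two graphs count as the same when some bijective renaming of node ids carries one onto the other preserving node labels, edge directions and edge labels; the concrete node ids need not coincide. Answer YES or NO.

branch R0-first: apply at {0↦1, 1↦6, 2↦7, 3↦8} → |E|=5, then 1 more step(s) → NF |V|=4 |E|=4 V={0:B, 1:C, 2:C, 3:A} E=0-q->1 0-r->3 2-q->1 3-q->1
branch R1-first: apply at {0↦4, 1↦3, 2↦5, 3↦0} → |E|=5, then 1 more step(s) → NF |V|=4 |E|=4 V={0:B, 1:C, 2:C, 3:A} E=0-q->1 0-r->3 2-q->1 3-q->1
graphs isomorphic (equal up to label-preserving node renaming)

Answer: YES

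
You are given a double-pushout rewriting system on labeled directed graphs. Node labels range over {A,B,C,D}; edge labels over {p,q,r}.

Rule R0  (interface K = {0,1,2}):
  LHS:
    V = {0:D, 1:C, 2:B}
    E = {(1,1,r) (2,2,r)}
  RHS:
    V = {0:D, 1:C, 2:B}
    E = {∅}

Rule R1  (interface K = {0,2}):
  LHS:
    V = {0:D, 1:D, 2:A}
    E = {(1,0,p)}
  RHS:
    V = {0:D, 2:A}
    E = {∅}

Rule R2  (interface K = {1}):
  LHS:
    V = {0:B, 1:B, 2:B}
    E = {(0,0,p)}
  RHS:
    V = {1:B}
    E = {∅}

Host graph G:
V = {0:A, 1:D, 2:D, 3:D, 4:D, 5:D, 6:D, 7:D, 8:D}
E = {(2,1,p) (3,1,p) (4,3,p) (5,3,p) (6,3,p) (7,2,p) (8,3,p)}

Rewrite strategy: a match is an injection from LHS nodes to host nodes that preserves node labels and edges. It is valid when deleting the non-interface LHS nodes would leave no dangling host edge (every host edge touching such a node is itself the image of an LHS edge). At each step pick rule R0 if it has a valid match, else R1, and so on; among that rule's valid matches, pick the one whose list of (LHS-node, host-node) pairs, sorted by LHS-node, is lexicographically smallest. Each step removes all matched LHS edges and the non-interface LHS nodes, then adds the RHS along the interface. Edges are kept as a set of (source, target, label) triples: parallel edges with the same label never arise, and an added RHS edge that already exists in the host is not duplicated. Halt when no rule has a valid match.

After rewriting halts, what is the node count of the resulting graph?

Answer: 2

Rewrite trace:
start.  V:9 E:7  edges: 2-p->1 3-p->1 4-p->3 5-p->3 6-p->3 7-p->2 8-p->3
1. fire R1 via {0↦2, 1↦7, 2↦0}  →  V:8 E:6  edges: 2-p->1 3-p->1 4-p->3 5-p->3 6-p->3 8-p->3
2. fire R1 via {0↦1, 1↦2, 2↦0}  →  V:7 E:5  edges: 3-p->1 4-p->3 5-p->3 6-p->3 8-p->3
3. fire R1 via {0↦3, 1↦4, 2↦0}  →  V:6 E:4  edges: 3-p->1 5-p->3 6-p->3 8-p->3
4. fire R1 via {0↦3, 1↦5, 2↦0}  →  V:5 E:3  edges: 3-p->1 6-p->3 8-p->3
5. fire R1 via {0↦3, 1↦6, 2↦0}  →  V:4 E:2  edges: 3-p->1 8-p->3
6. fire R1 via {0↦3, 1↦8, 2↦0}  →  V:3 E:1  edges: 3-p->1
7. fire R1 via {0↦1, 1↦3, 2↦0}  →  V:2 E:0  edges: ∅
final graph: no rule applies after step 7
NF nodes: {0:A, 1:D}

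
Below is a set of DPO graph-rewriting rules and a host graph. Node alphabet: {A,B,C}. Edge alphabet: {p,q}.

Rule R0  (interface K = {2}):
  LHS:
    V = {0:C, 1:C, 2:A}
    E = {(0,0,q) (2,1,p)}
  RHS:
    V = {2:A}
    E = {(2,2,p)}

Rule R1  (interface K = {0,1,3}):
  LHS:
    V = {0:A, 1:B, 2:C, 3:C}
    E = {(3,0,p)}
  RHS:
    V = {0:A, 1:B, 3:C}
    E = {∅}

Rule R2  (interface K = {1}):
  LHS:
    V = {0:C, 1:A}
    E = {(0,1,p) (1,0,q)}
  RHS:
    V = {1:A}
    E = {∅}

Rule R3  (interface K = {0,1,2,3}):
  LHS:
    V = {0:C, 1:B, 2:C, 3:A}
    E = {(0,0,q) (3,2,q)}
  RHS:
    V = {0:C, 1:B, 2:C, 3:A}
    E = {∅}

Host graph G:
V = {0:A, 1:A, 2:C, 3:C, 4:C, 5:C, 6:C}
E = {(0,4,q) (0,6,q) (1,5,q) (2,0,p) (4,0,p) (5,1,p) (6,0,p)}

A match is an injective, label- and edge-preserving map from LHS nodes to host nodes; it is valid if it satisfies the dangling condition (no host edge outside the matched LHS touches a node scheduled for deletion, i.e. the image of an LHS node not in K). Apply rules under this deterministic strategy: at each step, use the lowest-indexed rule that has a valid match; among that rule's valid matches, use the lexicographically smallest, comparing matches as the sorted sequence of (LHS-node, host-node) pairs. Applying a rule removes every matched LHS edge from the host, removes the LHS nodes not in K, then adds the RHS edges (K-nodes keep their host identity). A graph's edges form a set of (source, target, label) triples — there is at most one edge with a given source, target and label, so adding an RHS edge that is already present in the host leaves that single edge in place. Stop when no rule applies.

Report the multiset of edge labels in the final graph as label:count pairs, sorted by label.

Answer: p:1

Rewrite trace:
[0] host  ⇒  7 nodes, 7 edges  {0-q->4 0-q->6 1-q->5 2-p->0 4-p->0 5-p->1 6-p->0}
[1] R2 @ {0↦4, 1↦0}  ⇒  6 nodes, 5 edges  {0-q->6 1-q->5 2-p->0 5-p->1 6-p->0}
[2] R2 @ {0↦5, 1↦1}  ⇒  5 nodes, 3 edges  {0-q->6 2-p->0 6-p->0}
[3] R2 @ {0↦6, 1↦0}  ⇒  4 nodes, 1 edges  {2-p->0}
final graph: no rule applies after step 3
NF edges: [(2, 0, 'p')]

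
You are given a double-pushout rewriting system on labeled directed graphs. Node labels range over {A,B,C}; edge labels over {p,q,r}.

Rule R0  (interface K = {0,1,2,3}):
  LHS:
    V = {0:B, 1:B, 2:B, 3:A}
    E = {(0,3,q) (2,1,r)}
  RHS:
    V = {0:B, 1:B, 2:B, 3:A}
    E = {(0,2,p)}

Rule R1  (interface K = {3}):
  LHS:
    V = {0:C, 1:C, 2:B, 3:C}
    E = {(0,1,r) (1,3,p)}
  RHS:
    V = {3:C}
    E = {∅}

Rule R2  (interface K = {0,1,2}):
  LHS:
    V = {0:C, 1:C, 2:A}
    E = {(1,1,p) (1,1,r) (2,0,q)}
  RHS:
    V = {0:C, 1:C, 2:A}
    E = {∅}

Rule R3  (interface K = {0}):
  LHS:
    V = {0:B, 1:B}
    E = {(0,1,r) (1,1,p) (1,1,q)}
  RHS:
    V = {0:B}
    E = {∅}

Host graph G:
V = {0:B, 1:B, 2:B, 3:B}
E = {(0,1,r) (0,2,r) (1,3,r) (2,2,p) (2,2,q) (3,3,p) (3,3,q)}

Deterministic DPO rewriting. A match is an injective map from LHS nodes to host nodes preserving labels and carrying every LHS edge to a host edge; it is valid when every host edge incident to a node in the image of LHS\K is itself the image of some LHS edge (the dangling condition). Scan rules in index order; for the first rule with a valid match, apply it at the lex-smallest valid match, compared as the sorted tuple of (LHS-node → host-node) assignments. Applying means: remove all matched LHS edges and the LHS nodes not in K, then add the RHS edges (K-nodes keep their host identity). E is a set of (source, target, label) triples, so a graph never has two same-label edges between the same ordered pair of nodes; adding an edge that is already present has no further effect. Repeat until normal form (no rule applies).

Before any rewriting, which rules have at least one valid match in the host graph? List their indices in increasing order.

R0: no valid match — LHS pattern not found
R1: no valid match — LHS pattern not found
R2: no valid match — LHS pattern not found
R3: 2 valid matches — {0↦0, 1↦2}, {0↦1, 1↦3}

Answer: [R3]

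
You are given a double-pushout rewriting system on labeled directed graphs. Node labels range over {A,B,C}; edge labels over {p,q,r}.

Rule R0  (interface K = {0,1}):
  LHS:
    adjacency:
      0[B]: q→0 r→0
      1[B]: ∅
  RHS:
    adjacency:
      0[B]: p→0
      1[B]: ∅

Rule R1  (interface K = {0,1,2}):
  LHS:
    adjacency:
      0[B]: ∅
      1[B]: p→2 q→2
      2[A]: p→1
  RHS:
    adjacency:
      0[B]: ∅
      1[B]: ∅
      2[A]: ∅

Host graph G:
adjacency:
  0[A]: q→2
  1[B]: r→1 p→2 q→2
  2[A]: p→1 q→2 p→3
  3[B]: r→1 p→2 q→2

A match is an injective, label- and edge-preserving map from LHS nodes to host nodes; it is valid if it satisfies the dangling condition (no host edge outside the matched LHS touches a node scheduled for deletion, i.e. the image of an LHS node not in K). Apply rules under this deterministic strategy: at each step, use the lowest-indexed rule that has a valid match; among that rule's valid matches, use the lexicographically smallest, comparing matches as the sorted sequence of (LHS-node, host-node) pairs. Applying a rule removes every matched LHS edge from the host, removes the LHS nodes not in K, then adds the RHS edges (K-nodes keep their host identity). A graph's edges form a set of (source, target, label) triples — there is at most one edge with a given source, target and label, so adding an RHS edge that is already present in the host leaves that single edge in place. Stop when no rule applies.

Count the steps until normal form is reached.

Answer: 2

Rewrite trace:
initial: |V|=4 |E|=10  E = 0-q->2 1-r->1 1-p->2 1-q->2 2-p->1 2-q->2 2-p->3 3-r->1 3-p->2 3-q->2
step 1: apply R1 at {0↦1, 1↦3, 2↦2}  → |V|=4 |E|=7  E = 0-q->2 1-r->1 1-p->2 1-q->2 2-p->1 2-q->2 3-r->1
step 2: apply R1 at {0↦3, 1↦1, 2↦2}  → |V|=4 |E|=4  E = 0-q->2 1-r->1 2-q->2 3-r->1
normal form: no rule applies after step 2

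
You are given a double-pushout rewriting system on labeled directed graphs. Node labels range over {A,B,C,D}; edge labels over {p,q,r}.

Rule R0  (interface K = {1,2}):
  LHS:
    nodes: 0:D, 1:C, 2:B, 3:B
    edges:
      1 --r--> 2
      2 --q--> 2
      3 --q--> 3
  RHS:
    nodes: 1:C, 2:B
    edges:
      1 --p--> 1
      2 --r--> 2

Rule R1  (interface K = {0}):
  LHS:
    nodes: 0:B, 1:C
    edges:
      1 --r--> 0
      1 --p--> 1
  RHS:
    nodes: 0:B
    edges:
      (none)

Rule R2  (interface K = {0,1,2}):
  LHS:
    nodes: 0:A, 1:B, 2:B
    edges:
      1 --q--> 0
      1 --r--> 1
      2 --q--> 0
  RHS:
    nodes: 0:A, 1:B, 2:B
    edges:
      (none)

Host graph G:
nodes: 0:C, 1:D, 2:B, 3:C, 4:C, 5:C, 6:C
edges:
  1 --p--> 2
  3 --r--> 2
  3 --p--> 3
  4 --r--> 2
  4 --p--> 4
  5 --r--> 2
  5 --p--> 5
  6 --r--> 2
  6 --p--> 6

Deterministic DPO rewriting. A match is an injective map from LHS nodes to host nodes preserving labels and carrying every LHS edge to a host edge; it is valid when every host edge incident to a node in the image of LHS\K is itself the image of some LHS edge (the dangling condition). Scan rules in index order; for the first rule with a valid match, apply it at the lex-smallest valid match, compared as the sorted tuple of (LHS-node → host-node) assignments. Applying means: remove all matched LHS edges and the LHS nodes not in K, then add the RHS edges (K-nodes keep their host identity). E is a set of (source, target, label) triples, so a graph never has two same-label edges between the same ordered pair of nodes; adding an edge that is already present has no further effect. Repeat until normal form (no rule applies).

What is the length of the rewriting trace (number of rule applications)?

[0] host  ⇒  7 nodes, 9 edges  {1-p->2 3-r->2 3-p->3 4-r->2 4-p->4 5-r->2 5-p->5 6-r->2 6-p->6}
[1] R1 @ {0↦2, 1↦3}  ⇒  6 nodes, 7 edges  {1-p->2 4-r->2 4-p->4 5-r->2 5-p->5 6-r->2 6-p->6}
[2] R1 @ {0↦2, 1↦4}  ⇒  5 nodes, 5 edges  {1-p->2 5-r->2 5-p->5 6-r->2 6-p->6}
[3] R1 @ {0↦2, 1↦5}  ⇒  4 nodes, 3 edges  {1-p->2 6-r->2 6-p->6}
[4] R1 @ {0↦2, 1↦6}  ⇒  3 nodes, 1 edges  {1-p->2}
halt: no rule applies after step 4

Answer: 4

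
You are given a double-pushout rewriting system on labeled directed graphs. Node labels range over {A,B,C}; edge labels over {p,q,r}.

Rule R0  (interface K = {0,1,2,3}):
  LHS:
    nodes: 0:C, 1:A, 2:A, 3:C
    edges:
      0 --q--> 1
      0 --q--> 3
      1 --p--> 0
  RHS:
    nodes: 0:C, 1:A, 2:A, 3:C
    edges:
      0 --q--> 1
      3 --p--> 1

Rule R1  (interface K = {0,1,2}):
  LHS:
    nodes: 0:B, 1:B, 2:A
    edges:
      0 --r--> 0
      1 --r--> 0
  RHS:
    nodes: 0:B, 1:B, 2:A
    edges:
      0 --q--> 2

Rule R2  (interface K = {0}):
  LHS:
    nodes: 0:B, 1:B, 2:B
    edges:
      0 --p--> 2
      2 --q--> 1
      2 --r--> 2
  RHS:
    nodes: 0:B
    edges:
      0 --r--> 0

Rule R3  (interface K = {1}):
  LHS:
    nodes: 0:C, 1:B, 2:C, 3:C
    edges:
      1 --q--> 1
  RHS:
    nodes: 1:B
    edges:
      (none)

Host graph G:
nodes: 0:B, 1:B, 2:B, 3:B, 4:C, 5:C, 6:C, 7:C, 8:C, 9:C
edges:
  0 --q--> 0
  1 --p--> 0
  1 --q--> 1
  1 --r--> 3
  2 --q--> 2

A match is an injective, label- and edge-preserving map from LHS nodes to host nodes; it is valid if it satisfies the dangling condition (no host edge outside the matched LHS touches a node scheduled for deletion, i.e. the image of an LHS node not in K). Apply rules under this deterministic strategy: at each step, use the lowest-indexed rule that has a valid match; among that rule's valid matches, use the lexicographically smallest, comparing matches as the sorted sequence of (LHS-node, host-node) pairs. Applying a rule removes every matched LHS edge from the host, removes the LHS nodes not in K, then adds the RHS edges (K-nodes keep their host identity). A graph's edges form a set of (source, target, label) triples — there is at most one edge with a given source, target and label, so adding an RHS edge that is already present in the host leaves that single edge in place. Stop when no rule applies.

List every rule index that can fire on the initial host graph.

Answer: [R3]

Rewrite trace:
R0: no valid match — LHS pattern not found
R1: no valid match — LHS pattern not found
R2: no valid match — LHS pattern not found
R3: 360 valid matches — {0↦4, 1↦0, 2↦5, 3↦6}, {0↦4, 1↦0, 2↦5, 3↦7}, {0↦4, 1↦0, 2↦5, 3↦8} (+357 more)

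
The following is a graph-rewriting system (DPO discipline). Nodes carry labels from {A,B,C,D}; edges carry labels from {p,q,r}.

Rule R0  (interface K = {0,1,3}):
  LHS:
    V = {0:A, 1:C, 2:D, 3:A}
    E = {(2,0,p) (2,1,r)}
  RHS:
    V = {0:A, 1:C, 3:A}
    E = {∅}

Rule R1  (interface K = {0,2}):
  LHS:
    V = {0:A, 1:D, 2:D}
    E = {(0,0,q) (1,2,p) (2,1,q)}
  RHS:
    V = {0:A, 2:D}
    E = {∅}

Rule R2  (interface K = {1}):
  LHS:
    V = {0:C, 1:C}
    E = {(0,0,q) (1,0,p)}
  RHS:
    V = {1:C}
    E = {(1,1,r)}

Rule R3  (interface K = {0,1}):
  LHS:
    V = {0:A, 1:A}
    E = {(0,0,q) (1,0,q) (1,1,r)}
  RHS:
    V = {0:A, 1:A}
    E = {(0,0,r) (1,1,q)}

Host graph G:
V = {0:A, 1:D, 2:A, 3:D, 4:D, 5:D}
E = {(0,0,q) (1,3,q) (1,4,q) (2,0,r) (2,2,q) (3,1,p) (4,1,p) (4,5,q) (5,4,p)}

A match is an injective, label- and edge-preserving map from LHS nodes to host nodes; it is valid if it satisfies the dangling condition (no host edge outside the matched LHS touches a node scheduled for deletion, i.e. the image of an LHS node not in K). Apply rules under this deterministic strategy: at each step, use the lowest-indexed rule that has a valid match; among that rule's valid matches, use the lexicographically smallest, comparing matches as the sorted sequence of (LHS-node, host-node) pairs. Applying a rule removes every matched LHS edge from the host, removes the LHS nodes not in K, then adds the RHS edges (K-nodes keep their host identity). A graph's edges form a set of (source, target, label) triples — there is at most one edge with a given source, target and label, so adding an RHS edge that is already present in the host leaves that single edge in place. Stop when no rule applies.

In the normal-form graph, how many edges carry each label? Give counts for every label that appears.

Answer: p:1 q:1 r:1

Rewrite trace:
start.  V:6 E:9  edges: 0-q->0 1-q->3 1-q->4 2-r->0 2-q->2 3-p->1 4-p->1 4-q->5 5-p->4
1. fire R1 via {0↦0, 1↦3, 2↦1}  →  V:5 E:6  edges: 1-q->4 2-r->0 2-q->2 4-p->1 4-q->5 5-p->4
2. fire R1 via {0↦2, 1↦5, 2↦4}  →  V:4 E:3  edges: 1-q->4 2-r->0 4-p->1
halt: no rule applies after step 2
NF edges: [(1, 4, 'q'), (2, 0, 'r'), (4, 1, 'p')]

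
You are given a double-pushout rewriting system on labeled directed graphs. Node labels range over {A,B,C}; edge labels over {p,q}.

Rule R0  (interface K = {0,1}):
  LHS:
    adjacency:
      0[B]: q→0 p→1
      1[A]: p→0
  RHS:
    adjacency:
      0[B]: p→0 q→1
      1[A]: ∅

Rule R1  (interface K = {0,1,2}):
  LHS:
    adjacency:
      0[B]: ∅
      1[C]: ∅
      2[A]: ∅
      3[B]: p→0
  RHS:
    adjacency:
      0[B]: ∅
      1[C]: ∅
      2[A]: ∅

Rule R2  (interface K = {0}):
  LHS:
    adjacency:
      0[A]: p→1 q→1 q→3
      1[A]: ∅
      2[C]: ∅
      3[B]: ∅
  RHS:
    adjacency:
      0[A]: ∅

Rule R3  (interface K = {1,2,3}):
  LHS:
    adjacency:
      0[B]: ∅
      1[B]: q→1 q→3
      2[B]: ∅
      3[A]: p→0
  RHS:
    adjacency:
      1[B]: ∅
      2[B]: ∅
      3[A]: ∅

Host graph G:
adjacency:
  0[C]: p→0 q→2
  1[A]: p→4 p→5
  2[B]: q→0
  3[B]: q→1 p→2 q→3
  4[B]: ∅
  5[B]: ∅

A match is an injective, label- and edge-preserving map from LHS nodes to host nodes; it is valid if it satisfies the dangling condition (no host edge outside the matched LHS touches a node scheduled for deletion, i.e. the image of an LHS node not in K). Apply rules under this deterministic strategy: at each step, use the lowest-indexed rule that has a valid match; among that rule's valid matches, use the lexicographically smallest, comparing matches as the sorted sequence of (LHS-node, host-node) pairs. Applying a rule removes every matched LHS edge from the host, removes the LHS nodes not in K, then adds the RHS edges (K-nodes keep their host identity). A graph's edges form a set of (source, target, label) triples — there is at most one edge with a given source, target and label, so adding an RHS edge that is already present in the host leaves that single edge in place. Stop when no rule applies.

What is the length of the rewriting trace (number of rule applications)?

start.  V:6 E:8  edges: 0-p->0 0-q->2 1-p->4 1-p->5 2-q->0 3-q->1 3-p->2 3-q->3
1. fire R3 via {0↦4, 1↦3, 2↦2, 3↦1}  →  V:5 E:5  edges: 0-p->0 0-q->2 1-p->5 2-q->0 3-p->2
2. fire R1 via {0↦2, 1↦0, 2↦1, 3↦3}  →  V:4 E:4  edges: 0-p->0 0-q->2 1-p->5 2-q->0
normal form: no rule applies after step 2

Answer: 2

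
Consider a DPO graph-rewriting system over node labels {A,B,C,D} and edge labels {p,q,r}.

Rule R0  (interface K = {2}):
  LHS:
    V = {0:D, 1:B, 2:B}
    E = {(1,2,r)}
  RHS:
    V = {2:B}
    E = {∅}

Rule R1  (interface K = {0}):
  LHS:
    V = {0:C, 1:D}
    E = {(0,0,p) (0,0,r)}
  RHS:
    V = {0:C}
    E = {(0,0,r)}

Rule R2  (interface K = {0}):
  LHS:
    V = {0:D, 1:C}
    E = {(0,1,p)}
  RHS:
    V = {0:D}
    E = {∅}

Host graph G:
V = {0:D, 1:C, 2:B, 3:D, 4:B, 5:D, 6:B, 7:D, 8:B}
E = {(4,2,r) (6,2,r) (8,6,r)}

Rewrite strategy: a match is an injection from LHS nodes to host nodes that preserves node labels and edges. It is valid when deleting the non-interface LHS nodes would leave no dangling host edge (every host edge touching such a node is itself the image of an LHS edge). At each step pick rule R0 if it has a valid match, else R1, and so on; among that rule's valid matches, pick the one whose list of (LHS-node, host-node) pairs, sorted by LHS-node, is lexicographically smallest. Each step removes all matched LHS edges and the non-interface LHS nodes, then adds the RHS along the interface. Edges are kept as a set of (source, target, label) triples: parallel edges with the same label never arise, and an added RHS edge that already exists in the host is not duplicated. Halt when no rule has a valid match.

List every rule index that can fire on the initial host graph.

Answer: [R0]

Derivation:
R0: 8 valid matches — {0↦0, 1↦4, 2↦2}, {0↦0, 1↦8, 2↦6}, {0↦3, 1↦4, 2↦2} (+5 more)
R1: no valid match — LHS pattern not found
R2: no valid match — LHS pattern not found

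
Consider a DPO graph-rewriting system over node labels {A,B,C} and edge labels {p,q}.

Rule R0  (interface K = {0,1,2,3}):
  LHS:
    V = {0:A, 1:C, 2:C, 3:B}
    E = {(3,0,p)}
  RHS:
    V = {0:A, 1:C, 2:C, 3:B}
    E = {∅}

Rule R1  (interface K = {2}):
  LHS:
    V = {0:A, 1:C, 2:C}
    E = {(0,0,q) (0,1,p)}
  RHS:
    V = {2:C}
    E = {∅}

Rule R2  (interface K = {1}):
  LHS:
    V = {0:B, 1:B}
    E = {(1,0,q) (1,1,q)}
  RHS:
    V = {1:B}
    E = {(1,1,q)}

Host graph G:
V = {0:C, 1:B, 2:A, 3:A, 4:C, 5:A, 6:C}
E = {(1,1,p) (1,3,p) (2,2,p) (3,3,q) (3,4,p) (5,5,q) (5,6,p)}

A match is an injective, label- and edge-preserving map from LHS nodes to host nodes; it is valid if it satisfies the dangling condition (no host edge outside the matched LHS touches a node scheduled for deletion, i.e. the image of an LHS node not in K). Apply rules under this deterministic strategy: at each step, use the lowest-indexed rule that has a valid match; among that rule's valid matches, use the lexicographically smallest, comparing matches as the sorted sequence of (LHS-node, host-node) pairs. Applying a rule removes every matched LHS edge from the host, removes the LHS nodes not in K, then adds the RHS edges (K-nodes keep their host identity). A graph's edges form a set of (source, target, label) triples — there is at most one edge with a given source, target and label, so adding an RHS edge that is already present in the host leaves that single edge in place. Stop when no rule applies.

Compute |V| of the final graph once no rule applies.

start.  V:7 E:7  edges: 1-p->1 1-p->3 2-p->2 3-q->3 3-p->4 5-q->5 5-p->6
1. fire R0 via {0↦3, 1↦0, 2↦4, 3↦1}  →  V:7 E:6  edges: 1-p->1 2-p->2 3-q->3 3-p->4 5-q->5 5-p->6
2. fire R1 via {0↦3, 1↦4, 2↦0}  →  V:5 E:4  edges: 1-p->1 2-p->2 5-q->5 5-p->6
3. fire R1 via {0↦5, 1↦6, 2↦0}  →  V:3 E:2  edges: 1-p->1 2-p->2
final graph: no rule applies after step 3
NF nodes: {0:C, 1:B, 2:A}

Answer: 3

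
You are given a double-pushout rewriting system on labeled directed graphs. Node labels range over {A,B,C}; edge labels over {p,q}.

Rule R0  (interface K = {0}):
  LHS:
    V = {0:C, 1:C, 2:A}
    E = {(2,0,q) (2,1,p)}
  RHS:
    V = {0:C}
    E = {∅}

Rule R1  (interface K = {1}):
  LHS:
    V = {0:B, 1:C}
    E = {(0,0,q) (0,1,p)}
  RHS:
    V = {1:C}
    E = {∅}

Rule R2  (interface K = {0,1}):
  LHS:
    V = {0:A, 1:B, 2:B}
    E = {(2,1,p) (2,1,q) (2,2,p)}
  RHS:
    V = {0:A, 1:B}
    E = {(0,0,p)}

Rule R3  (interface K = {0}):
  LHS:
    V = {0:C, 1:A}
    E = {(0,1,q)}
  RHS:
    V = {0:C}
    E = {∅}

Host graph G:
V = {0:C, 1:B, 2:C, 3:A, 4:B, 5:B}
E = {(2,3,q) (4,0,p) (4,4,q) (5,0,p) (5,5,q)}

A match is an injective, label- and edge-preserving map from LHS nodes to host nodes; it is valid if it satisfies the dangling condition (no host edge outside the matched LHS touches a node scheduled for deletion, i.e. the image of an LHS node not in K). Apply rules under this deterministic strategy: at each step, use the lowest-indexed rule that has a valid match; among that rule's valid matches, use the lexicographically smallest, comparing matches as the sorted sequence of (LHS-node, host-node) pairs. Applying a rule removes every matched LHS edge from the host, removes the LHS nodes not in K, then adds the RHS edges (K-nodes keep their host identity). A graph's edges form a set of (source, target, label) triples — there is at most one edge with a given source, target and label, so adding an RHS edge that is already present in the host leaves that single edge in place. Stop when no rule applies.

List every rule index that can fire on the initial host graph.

R0: no valid match — LHS pattern not found
R1: 2 valid matches — {0↦4, 1↦0}, {0↦5, 1↦0}
R2: no valid match — LHS pattern not found
R3: 1 valid match — {0↦2, 1↦3}

Answer: [R1,R3]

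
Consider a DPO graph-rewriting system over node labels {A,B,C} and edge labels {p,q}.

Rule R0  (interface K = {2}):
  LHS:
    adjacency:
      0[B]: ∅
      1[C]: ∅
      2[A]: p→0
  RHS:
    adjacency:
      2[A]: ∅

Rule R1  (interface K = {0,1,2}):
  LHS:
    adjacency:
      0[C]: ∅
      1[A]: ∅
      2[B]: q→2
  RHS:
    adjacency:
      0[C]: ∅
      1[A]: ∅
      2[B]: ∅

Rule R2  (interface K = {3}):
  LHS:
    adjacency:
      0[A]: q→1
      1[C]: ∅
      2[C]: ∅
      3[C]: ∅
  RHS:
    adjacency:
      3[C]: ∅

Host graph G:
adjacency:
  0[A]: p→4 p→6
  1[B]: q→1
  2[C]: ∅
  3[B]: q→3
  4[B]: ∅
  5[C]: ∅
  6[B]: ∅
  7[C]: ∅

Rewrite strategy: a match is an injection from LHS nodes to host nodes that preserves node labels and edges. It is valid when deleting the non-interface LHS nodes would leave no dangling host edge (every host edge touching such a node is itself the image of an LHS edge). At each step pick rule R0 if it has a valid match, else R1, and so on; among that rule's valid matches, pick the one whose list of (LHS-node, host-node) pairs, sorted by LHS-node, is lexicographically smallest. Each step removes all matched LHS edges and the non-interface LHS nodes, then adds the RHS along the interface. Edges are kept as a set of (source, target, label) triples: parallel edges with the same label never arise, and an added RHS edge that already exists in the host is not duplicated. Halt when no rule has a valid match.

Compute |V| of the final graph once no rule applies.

Answer: 4

Rewrite trace:
[0] host  ⇒  8 nodes, 4 edges  {0-p->4 0-p->6 1-q->1 3-q->3}
[1] R0 @ {0↦4, 1↦2, 2↦0}  ⇒  6 nodes, 3 edges  {0-p->6 1-q->1 3-q->3}
[2] R0 @ {0↦6, 1↦5, 2↦0}  ⇒  4 nodes, 2 edges  {1-q->1 3-q->3}
[3] R1 @ {0↦7, 1↦0, 2↦1}  ⇒  4 nodes, 1 edges  {3-q->3}
[4] R1 @ {0↦7, 1↦0, 2↦3}  ⇒  4 nodes, 0 edges  {∅}
normal form: no rule applies after step 4
NF nodes: {0:A, 1:B, 3:B, 7:C}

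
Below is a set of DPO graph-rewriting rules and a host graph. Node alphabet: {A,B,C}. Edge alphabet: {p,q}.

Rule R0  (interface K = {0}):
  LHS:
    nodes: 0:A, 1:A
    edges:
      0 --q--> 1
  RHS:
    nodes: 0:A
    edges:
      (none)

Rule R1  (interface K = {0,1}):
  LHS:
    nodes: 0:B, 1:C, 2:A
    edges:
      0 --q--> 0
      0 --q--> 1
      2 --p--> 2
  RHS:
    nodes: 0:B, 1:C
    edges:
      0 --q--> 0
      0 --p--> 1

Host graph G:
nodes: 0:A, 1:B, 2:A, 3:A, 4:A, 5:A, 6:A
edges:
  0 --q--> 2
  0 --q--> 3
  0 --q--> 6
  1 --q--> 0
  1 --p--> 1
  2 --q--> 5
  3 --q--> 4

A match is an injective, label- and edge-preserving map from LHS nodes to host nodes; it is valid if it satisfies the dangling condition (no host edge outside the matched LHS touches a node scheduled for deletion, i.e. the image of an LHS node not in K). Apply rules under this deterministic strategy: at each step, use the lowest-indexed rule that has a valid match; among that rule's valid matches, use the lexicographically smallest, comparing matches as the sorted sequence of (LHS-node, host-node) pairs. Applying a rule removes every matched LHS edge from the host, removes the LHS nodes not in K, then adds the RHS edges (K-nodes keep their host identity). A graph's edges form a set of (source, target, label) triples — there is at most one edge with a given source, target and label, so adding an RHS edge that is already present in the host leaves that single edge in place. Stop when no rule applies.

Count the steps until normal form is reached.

initial: |V|=7 |E|=7  E = 0-q->2 0-q->3 0-q->6 1-q->0 1-p->1 2-q->5 3-q->4
step 1: apply R0 at {0↦0, 1↦6}  → |V|=6 |E|=6  E = 0-q->2 0-q->3 1-q->0 1-p->1 2-q->5 3-q->4
step 2: apply R0 at {0↦2, 1↦5}  → |V|=5 |E|=5  E = 0-q->2 0-q->3 1-q->0 1-p->1 3-q->4
step 3: apply R0 at {0↦0, 1↦2}  → |V|=4 |E|=4  E = 0-q->3 1-q->0 1-p->1 3-q->4
step 4: apply R0 at {0↦3, 1↦4}  → |V|=3 |E|=3  E = 0-q->3 1-q->0 1-p->1
step 5: apply R0 at {0↦0, 1↦3}  → |V|=2 |E|=2  E = 1-q->0 1-p->1
halt: no rule applies after step 5

Answer: 5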